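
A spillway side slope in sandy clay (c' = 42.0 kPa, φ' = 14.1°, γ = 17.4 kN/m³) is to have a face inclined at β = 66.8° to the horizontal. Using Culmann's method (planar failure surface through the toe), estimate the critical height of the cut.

H_c = 21.84 m

Culmann's analysis gives the critical failure plane at α_cr = (β + φ')/2 = (66.8 + 14.1)/2 = 40.4°, and the critical height
H_c = (4c'/γ) · sinβ cosφ' / [1 − cos(β − φ')]
    = (4·42.0/17.4) · sin66.8°·cos14.1° / [1 − cos(52.7°)]
    = 9.655 · 0.9191·0.9699 / [1 − 0.6060]
    = 9.655 · 0.8914 / 0.3940
    = 21.84 m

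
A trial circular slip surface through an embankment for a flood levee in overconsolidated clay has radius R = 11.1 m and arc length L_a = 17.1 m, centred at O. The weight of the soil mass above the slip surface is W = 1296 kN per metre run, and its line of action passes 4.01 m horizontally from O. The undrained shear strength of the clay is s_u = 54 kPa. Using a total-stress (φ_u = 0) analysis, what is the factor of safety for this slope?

Taking moments about the centre O, the resisting moment is provided by the undrained shear strength acting along the arc:
M_R = s_u·L_a·R = 54·17.10·11.1 = 10249.7 kN·m/m
M_D = W·d = 1296·4.01 = 5197.0 kN·m/m
FS = M_R / M_D = 10249.7 / 5197.0 = 1.972

FS = 1.97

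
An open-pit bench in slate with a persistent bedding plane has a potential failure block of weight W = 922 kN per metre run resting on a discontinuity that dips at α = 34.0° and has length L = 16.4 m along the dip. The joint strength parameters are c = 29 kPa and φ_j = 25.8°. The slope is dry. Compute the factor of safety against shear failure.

FS = 1.64

Resolving the block weight along and normal to the plane and applying the Mohr–Coulomb strength on the joint:
N' = W cosα = 922·cos34.0° = 764.4 kN/m
Driving force T = W sinα = 922·sin34.0° = 515.6 kN/m
Resisting force R = c·L + N'·tanφ_j = 29·16.4 + 764.4·tan25.8° = 475.6 + 369.5 = 845.1 kN/m
FS = R / T = 845.1 / 515.6 = 1.639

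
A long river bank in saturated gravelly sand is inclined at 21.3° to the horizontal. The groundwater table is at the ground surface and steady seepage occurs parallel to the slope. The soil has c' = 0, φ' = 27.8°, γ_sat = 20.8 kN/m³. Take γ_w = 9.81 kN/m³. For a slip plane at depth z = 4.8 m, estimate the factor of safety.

FS = 0.71

With seepage parallel to the slope and the water table at the surface, the effective normal stress on the slip plane uses the buoyant unit weight γ' = γ_sat − γ_w while the driving shear stress uses γ_sat:
FS = [c' + γ' z cos²β tanφ'] / [γ_sat z sinβ cosβ]
(For c' = 0 this reduces to FS = (γ'/γ_sat)·tanφ'/tanβ.)
γ' = 20.8 − 9.81 = 10.99 kN/m³
Numerator = 0.0 + 10.99·4.8·cos²21.3°·tan27.8° = 0.0 + 10.99·4.8·0.8680·0.5272 = 24.143 kPa
Denominator = 20.8·4.8·sin21.3°·cos21.3° = 20.8·4.8·0.3633·0.9317 = 33.790 kPa
FS = 24.143 / 33.790 = 0.715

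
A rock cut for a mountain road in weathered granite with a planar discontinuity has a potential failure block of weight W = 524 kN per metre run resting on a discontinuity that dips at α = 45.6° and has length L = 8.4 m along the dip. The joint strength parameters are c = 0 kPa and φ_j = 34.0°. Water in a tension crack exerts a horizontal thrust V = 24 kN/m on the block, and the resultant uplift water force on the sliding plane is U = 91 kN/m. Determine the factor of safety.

FS = 0.45

Resolving the block weight along and normal to the plane and applying the Mohr–Coulomb strength on the joint:
N' = W cosα − U − V sinα = 524·cos45.6° − 91 − 24·sin45.6° = 258.5 kN/m
Driving force T = W sinα + V cosα = 524·sin45.6° + 24·cos45.6° = 391.2 kN/m
Resisting force R = c·L + N'·tanφ_j = 0·8.4 + 258.5·tan34.0° = 0.0 + 174.3 = 174.3 kN/m
FS = R / T = 174.3 / 391.2 = 0.446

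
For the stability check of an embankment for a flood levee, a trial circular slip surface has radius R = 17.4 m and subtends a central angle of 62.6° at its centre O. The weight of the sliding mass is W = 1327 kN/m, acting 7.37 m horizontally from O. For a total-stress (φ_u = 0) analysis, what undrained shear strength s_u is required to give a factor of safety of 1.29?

s_u = 38.1 kPa

FS = s_u·L_a·R / (W·d), so s_u = FS·W·d / (L_a·R).
Arc length L_a = R·θ = 17.4·(62.6°·π/180) = 17.4·1.0926 = 19.01 m
s_u = 1.29·1327·7.37 / (19.01·17.4) = 12616.2 / 330.79 = 38.14 kPa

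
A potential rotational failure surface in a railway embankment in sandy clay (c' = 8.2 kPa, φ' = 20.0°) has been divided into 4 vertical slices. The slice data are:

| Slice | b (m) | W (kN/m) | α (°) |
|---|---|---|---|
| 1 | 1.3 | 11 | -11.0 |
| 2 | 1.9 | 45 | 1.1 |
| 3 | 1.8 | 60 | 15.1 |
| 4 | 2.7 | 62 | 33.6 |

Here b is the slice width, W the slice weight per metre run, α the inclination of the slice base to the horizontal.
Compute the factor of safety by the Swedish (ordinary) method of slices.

FS = 2.64

Ordinary method of slices: FS = Σ[c'·Δl_i + (W_i cosα_i)·tanφ'] / Σ W_i sinα_i, with Δl_i = b_i / cosα_i.
Slice 1: Δl = 1.3/cos(-11.0°) = 1.324 m; N'_1 = 11·cos(-11.0°) = 10.8; c'Δl = 10.86; W sinα = -2.1
Slice 2: Δl = 1.9/cos1.1° = 1.900 m; N'_2 = 45·cos1.1° = 45.0; c'Δl = 15.58; W sinα = 0.9
Slice 3: Δl = 1.8/cos15.1° = 1.864 m; N'_3 = 60·cos15.1° = 57.9; c'Δl = 15.29; W sinα = 15.6
Slice 4: Δl = 2.7/cos33.6° = 3.242 m; N'_4 = 62·cos33.6° = 51.6; c'Δl = 26.58; W sinα = 34.3
Σc'Δl = 68.3 kN/m; ΣN' = 165.4 kN/m; ΣW sinα = 48.7 kN/m
Resisting = 68.3 + 165.4·tan20.0° = 68.3 + 60.2 = 128.5 kN/m
FS = 128.5 / 48.7 = 2.638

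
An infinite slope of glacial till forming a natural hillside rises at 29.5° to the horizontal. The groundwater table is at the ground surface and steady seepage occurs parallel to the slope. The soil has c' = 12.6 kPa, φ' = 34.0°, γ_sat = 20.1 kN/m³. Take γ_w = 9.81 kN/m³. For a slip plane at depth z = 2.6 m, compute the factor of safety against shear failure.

With seepage parallel to the slope and the water table at the surface, the effective normal stress on the slip plane uses the buoyant unit weight γ' = γ_sat − γ_w while the driving shear stress uses γ_sat:
FS = [c' + γ' z cos²β tanφ'] / [γ_sat z sinβ cosβ]
γ' = 20.1 − 9.81 = 10.29 kN/m³
Numerator = 12.6 + 10.29·2.6·cos²29.5°·tan34.0° = 12.6 + 10.29·2.6·0.7575·0.6745 = 26.270 kPa
Denominator = 20.1·2.6·sin29.5°·cos29.5° = 20.1·2.6·0.4924·0.8704 = 22.398 kPa
FS = 26.270 / 22.398 = 1.173

FS = 1.17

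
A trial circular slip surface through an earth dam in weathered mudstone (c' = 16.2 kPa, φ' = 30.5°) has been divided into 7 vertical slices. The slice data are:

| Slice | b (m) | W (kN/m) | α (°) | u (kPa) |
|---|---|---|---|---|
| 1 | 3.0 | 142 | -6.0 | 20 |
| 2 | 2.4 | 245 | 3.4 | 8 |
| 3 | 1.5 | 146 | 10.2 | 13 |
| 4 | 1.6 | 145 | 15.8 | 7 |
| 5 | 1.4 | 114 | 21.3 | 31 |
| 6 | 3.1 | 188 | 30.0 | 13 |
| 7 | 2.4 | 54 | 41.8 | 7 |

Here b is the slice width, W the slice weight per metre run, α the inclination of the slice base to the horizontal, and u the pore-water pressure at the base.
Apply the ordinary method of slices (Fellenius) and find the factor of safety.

FS = 3.03

Ordinary method of slices: FS = Σ[c'·Δl_i + (W_i cosα_i − u_i·Δl_i)·tanφ'] / Σ W_i sinα_i, with Δl_i = b_i / cosα_i.
Slice 1: Δl = 3.0/cos(-6.0°) = 3.017 m; N'_1 = 142·cos(-6.0°) − 20·3.017 = 80.9; c'Δl = 48.87; W sinα = -14.8
Slice 2: Δl = 2.4/cos3.4° = 2.404 m; N'_2 = 245·cos3.4° − 8·2.404 = 225.3; c'Δl = 38.95; W sinα = 14.5
Slice 3: Δl = 1.5/cos10.2° = 1.524 m; N'_3 = 146·cos10.2° − 13·1.524 = 123.9; c'Δl = 24.69; W sinα = 25.9
Slice 4: Δl = 1.6/cos15.8° = 1.663 m; N'_4 = 145·cos15.8° − 7·1.663 = 127.9; c'Δl = 26.94; W sinα = 39.5
Slice 5: Δl = 1.4/cos21.3° = 1.503 m; N'_5 = 114·cos21.3° − 31·1.503 = 59.6; c'Δl = 24.34; W sinα = 41.4
Slice 6: Δl = 3.1/cos30.0° = 3.580 m; N'_6 = 188·cos30.0° − 13·3.580 = 116.3; c'Δl = 57.99; W sinα = 94.0
Slice 7: Δl = 2.4/cos41.8° = 3.219 m; N'_7 = 54·cos41.8° − 7·3.219 = 17.7; c'Δl = 52.15; W sinα = 36.0
Σc'Δl = 273.9 kN/m; ΣN' = 751.6 kN/m; ΣW sinα = 236.4 kN/m
Resisting = 273.9 + 751.6·tan30.5° = 273.9 + 442.7 = 716.7 kN/m
FS = 716.7 / 236.4 = 3.031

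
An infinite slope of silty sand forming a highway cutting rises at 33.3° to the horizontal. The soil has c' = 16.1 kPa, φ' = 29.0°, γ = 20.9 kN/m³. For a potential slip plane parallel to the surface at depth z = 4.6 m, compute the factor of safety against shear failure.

For an infinite slope with a slip plane parallel to the surface (no pore pressure): FS = [c' + γz cos²β tanφ'] / [γz sinβ cosβ].
γz = 20.9·4.6 = 96.14 kN/m²
Numerator = 16.1 + 96.14·cos²33.3°·tan29.0° = 16.1 + 96.14·0.6986·0.5543 = 53.328 kPa
Denominator = 96.14·sin33.3°·cos33.3° = 96.14·0.5490·0.8358 = 44.116 kPa
FS = 53.328 / 44.116 = 1.209

FS = 1.21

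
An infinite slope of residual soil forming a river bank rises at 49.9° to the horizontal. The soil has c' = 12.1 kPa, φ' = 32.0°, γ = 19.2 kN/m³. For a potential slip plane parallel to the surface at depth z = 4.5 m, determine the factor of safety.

For an infinite slope with a slip plane parallel to the surface (no pore pressure): FS = [c' + γz cos²β tanφ'] / [γz sinβ cosβ].
γz = 19.2·4.5 = 86.40 kN/m²
Numerator = 12.1 + 86.40·cos²49.9°·tan32.0° = 12.1 + 86.40·0.4149·0.6249 = 34.500 kPa
Denominator = 86.40·sin49.9°·cos49.9° = 86.40·0.7649·0.6441 = 42.570 kPa
FS = 34.500 / 42.570 = 0.810

FS = 0.81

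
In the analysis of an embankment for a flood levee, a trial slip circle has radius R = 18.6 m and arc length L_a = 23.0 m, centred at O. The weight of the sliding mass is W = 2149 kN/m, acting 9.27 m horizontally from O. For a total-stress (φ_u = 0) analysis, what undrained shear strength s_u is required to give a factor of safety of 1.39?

s_u = 64.7 kPa

FS = s_u·L_a·R / (W·d), so s_u = FS·W·d / (L_a·R).
s_u = 1.39·2149·9.27 / (23.00·18.6) = 27690.5 / 427.80 = 64.73 kPa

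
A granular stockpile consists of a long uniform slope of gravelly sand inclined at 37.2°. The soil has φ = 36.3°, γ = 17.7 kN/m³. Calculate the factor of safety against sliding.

For a dry cohesionless infinite slope the factor of safety is FS = tanφ / tanβ.
FS = tan36.3° / tan37.2° = 0.7346 / 0.7590 = 0.968

FS = 0.97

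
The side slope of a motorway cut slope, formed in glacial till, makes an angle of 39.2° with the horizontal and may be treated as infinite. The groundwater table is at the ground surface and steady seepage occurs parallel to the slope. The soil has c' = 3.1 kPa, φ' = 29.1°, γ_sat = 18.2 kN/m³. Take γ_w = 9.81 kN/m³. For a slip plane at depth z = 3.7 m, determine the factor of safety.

With seepage parallel to the slope and the water table at the surface, the effective normal stress on the slip plane uses the buoyant unit weight γ' = γ_sat − γ_w while the driving shear stress uses γ_sat:
FS = [c' + γ' z cos²β tanφ'] / [γ_sat z sinβ cosβ]
γ' = 18.2 − 9.81 = 8.39 kN/m³
Numerator = 3.1 + 8.39·3.7·cos²39.2°·tan29.1° = 3.1 + 8.39·3.7·0.6005·0.5566 = 13.476 kPa
Denominator = 18.2·3.7·sin39.2°·cos39.2° = 18.2·3.7·0.6320·0.7749 = 32.982 kPa
FS = 13.476 / 32.982 = 0.409

FS = 0.41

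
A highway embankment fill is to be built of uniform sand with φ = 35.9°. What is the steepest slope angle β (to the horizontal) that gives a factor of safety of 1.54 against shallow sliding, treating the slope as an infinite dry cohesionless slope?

β = 25.2°

For an infinite dry cohesionless slope FS = tanφ/tanβ, so tanβ = tanφ / FS.
tanβ = tan35.9° / 1.54 = 0.7239 / 1.54 = 0.4701
β = arctan(0.4701) = 25.18°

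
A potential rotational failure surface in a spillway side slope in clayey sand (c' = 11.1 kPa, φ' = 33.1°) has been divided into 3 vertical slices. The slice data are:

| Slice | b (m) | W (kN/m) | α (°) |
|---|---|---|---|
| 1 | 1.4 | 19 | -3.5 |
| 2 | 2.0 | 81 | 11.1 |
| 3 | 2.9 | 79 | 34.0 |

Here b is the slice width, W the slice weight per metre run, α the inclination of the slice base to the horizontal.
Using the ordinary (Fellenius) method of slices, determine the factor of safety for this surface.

Ordinary method of slices: FS = Σ[c'·Δl_i + (W_i cosα_i)·tanφ'] / Σ W_i sinα_i, with Δl_i = b_i / cosα_i.
Slice 1: Δl = 1.4/cos(-3.5°) = 1.403 m; N'_1 = 19·cos(-3.5°) = 19.0; c'Δl = 15.57; W sinα = -1.2
Slice 2: Δl = 2.0/cos11.1° = 2.038 m; N'_2 = 81·cos11.1° = 79.5; c'Δl = 22.62; W sinα = 15.6
Slice 3: Δl = 2.9/cos34.0° = 3.498 m; N'_3 = 79·cos34.0° = 65.5; c'Δl = 38.83; W sinα = 44.2
Σc'Δl = 77.0 kN/m; ΣN' = 163.9 kN/m; ΣW sinα = 58.6 kN/m
Resisting = 77.0 + 163.9·tan33.1° = 77.0 + 106.9 = 183.9 kN/m
FS = 183.9 / 58.6 = 3.138

FS = 3.14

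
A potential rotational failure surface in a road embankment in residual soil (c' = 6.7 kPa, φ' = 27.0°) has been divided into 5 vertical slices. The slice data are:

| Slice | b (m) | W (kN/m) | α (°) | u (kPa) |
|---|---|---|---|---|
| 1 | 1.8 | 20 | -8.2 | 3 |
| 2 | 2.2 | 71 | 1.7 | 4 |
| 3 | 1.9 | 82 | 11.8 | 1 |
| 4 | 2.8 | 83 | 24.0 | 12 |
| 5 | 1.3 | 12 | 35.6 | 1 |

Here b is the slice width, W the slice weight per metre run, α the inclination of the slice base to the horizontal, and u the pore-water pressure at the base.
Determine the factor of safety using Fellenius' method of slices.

FS = 3.07

Ordinary method of slices: FS = Σ[c'·Δl_i + (W_i cosα_i − u_i·Δl_i)·tanφ'] / Σ W_i sinα_i, with Δl_i = b_i / cosα_i.
Slice 1: Δl = 1.8/cos(-8.2°) = 1.819 m; N'_1 = 20·cos(-8.2°) − 3·1.819 = 14.3; c'Δl = 12.18; W sinα = -2.9
Slice 2: Δl = 2.2/cos1.7° = 2.201 m; N'_2 = 71·cos1.7° − 4·2.201 = 62.2; c'Δl = 14.75; W sinα = 2.1
Slice 3: Δl = 1.9/cos11.8° = 1.941 m; N'_3 = 82·cos11.8° − 1·1.941 = 78.3; c'Δl = 13.00; W sinα = 16.8
Slice 4: Δl = 2.8/cos24.0° = 3.065 m; N'_4 = 83·cos24.0° − 12·3.065 = 39.0; c'Δl = 20.54; W sinα = 33.8
Slice 5: Δl = 1.3/cos35.6° = 1.599 m; N'_5 = 12·cos35.6° − 1·1.599 = 8.2; c'Δl = 10.71; W sinα = 7.0
Σc'Δl = 71.2 kN/m; ΣN' = 202.0 kN/m; ΣW sinα = 56.8 kN/m
Resisting = 71.2 + 202.0·tan27.0° = 71.2 + 102.9 = 174.1 kN/m
FS = 174.1 / 56.8 = 3.067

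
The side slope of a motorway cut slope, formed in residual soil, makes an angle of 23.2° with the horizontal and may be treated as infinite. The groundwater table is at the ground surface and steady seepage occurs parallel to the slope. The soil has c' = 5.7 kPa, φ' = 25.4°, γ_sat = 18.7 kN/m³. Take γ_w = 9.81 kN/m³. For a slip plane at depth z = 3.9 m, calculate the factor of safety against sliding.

FS = 0.74

With seepage parallel to the slope and the water table at the surface, the effective normal stress on the slip plane uses the buoyant unit weight γ' = γ_sat − γ_w while the driving shear stress uses γ_sat:
FS = [c' + γ' z cos²β tanφ'] / [γ_sat z sinβ cosβ]
γ' = 18.7 − 9.81 = 8.89 kN/m³
Numerator = 5.7 + 8.89·3.9·cos²23.2°·tan25.4° = 5.7 + 8.89·3.9·0.8448·0.4748 = 19.608 kPa
Denominator = 18.7·3.9·sin23.2°·cos23.2° = 18.7·3.9·0.3939·0.9191 = 26.407 kPa
FS = 19.608 / 26.407 = 0.743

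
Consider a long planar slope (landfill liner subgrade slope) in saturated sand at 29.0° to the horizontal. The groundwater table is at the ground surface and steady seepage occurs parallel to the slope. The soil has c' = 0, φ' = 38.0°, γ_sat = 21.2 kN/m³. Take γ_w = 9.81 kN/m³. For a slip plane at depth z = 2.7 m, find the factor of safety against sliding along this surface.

FS = 0.76

With seepage parallel to the slope and the water table at the surface, the effective normal stress on the slip plane uses the buoyant unit weight γ' = γ_sat − γ_w while the driving shear stress uses γ_sat:
FS = [c' + γ' z cos²β tanφ'] / [γ_sat z sinβ cosβ]
(For c' = 0 this reduces to FS = (γ'/γ_sat)·tanφ'/tanβ.)
γ' = 21.2 − 9.81 = 11.39 kN/m³
Numerator = 0.0 + 11.39·2.7·cos²29.0°·tan38.0° = 0.0 + 11.39·2.7·0.7650·0.7813 = 18.380 kPa
Denominator = 21.2·2.7·sin29.0°·cos29.0° = 21.2·2.7·0.4848·0.8746 = 24.271 kPa
FS = 18.380 / 24.271 = 0.757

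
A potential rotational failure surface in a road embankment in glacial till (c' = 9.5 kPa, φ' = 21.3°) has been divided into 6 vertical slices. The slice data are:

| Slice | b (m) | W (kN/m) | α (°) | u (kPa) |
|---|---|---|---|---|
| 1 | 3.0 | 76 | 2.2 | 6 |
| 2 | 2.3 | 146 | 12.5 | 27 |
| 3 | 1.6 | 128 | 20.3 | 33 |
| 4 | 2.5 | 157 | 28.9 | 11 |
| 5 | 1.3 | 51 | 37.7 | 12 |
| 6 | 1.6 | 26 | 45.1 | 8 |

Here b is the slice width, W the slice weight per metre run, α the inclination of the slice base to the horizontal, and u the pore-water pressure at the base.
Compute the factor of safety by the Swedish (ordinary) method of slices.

Ordinary method of slices: FS = Σ[c'·Δl_i + (W_i cosα_i − u_i·Δl_i)·tanφ'] / Σ W_i sinα_i, with Δl_i = b_i / cosα_i.
Slice 1: Δl = 3.0/cos2.2° = 3.002 m; N'_1 = 76·cos2.2° − 6·3.002 = 57.9; c'Δl = 28.52; W sinα = 2.9
Slice 2: Δl = 2.3/cos12.5° = 2.356 m; N'_2 = 146·cos12.5° − 27·2.356 = 78.9; c'Δl = 22.38; W sinα = 31.6
Slice 3: Δl = 1.6/cos20.3° = 1.706 m; N'_3 = 128·cos20.3° − 33·1.706 = 63.8; c'Δl = 16.21; W sinα = 44.4
Slice 4: Δl = 2.5/cos28.9° = 2.856 m; N'_4 = 157·cos28.9° − 11·2.856 = 106.0; c'Δl = 27.13; W sinα = 75.9
Slice 5: Δl = 1.3/cos37.7° = 1.643 m; N'_5 = 51·cos37.7° − 12·1.643 = 20.6; c'Δl = 15.61; W sinα = 31.2
Slice 6: Δl = 1.6/cos45.1° = 2.267 m; N'_6 = 26·cos45.1° − 8·2.267 = 0.2; c'Δl = 21.53; W sinα = 18.4
Σc'Δl = 131.4 kN/m; ΣN' = 327.5 kN/m; ΣW sinα = 204.4 kN/m
Resisting = 131.4 + 327.5·tan21.3° = 131.4 + 127.7 = 259.1 kN/m
FS = 259.1 / 204.4 = 1.267

FS = 1.27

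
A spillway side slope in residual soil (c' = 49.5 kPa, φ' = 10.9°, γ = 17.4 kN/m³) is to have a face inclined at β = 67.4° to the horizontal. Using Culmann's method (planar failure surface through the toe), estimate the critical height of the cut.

H_c = 23.02 m

Culmann's analysis gives the critical failure plane at α_cr = (β + φ')/2 = (67.4 + 10.9)/2 = 39.2°, and the critical height
H_c = (4c'/γ) · sinβ cosφ' / [1 − cos(β − φ')]
    = (4·49.5/17.4) · sin67.4°·cos10.9° / [1 − cos(56.5°)]
    = 11.379 · 0.9232·0.9820 / [1 − 0.5519]
    = 11.379 · 0.9066 / 0.4481
    = 23.02 m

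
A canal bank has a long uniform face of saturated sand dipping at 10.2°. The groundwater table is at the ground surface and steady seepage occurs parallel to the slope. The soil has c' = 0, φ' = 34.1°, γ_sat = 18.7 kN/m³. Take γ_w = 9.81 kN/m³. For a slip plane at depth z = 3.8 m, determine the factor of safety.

With seepage parallel to the slope and the water table at the surface, the effective normal stress on the slip plane uses the buoyant unit weight γ' = γ_sat − γ_w while the driving shear stress uses γ_sat:
FS = [c' + γ' z cos²β tanφ'] / [γ_sat z sinβ cosβ]
(For c' = 0 this reduces to FS = (γ'/γ_sat)·tanφ'/tanβ.)
γ' = 18.7 − 9.81 = 8.89 kN/m³
Numerator = 0.0 + 8.89·3.8·cos²10.2°·tan34.1° = 0.0 + 8.89·3.8·0.9686·0.6771 = 22.155 kPa
Denominator = 18.7·3.8·sin10.2°·cos10.2° = 18.7·3.8·0.1771·0.9842 = 12.385 kPa
FS = 22.155 / 12.385 = 1.789

FS = 1.79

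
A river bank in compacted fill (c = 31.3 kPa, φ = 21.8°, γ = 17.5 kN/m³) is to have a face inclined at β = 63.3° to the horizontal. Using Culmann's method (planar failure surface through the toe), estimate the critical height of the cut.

Culmann's analysis gives the critical failure plane at α_cr = (β + φ)/2 = (63.3 + 21.8)/2 = 42.5°, and the critical height
H_c = (4c/γ) · sinβ cosφ / [1 − cos(β − φ)]
    = (4·31.3/17.5) · sin63.3°·cos21.8° / [1 − cos(41.5°)]
    = 7.154 · 0.8934·0.9285 / [1 − 0.7490]
    = 7.154 · 0.8295 / 0.2510
    = 23.64 m

H_c = 23.64 m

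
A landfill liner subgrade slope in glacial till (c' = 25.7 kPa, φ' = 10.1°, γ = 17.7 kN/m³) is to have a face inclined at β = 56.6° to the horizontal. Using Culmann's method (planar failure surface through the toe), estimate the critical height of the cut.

Culmann's analysis gives the critical failure plane at α_cr = (β + φ')/2 = (56.6 + 10.1)/2 = 33.4°, and the critical height
H_c = (4c'/γ) · sinβ cosφ' / [1 − cos(β − φ')]
    = (4·25.7/17.7) · sin56.6°·cos10.1° / [1 − cos(46.5°)]
    = 5.808 · 0.8348·0.9845 / [1 − 0.6884]
    = 5.808 · 0.8219 / 0.3116
    = 15.32 m

H_c = 15.32 m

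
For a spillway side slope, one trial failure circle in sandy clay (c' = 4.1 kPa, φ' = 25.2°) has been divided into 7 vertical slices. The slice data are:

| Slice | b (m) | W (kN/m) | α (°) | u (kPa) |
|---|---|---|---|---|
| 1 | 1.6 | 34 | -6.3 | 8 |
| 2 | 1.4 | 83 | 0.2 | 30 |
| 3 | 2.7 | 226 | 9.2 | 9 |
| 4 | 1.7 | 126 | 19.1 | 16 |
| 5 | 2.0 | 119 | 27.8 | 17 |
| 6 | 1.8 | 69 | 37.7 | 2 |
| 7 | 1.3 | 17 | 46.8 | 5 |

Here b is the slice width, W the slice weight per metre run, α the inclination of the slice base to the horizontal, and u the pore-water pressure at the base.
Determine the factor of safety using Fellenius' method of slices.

FS = 1.51

Ordinary method of slices: FS = Σ[c'·Δl_i + (W_i cosα_i − u_i·Δl_i)·tanφ'] / Σ W_i sinα_i, with Δl_i = b_i / cosα_i.
Slice 1: Δl = 1.6/cos(-6.3°) = 1.610 m; N'_1 = 34·cos(-6.3°) − 8·1.610 = 20.9; c'Δl = 6.60; W sinα = -3.7
Slice 2: Δl = 1.4/cos0.2° = 1.400 m; N'_2 = 83·cos0.2° − 30·1.400 = 41.0; c'Δl = 5.74; W sinα = 0.3
Slice 3: Δl = 2.7/cos9.2° = 2.735 m; N'_3 = 226·cos9.2° − 9·2.735 = 198.5; c'Δl = 11.21; W sinα = 36.1
Slice 4: Δl = 1.7/cos19.1° = 1.799 m; N'_4 = 126·cos19.1° − 16·1.799 = 90.3; c'Δl = 7.38; W sinα = 41.2
Slice 5: Δl = 2.0/cos27.8° = 2.261 m; N'_5 = 119·cos27.8° − 17·2.261 = 66.8; c'Δl = 9.27; W sinα = 55.5
Slice 6: Δl = 1.8/cos37.7° = 2.275 m; N'_6 = 69·cos37.7° − 2·2.275 = 50.0; c'Δl = 9.33; W sinα = 42.2
Slice 7: Δl = 1.3/cos46.8° = 1.899 m; N'_7 = 17·cos46.8° − 5·1.899 = 2.1; c'Δl = 7.79; W sinα = 12.4
Σc'Δl = 57.3 kN/m; ΣN' = 469.7 kN/m; ΣW sinα = 184.0 kN/m
Resisting = 57.3 + 469.7·tan25.2° = 57.3 + 221.0 = 278.3 kN/m
FS = 278.3 / 184.0 = 1.513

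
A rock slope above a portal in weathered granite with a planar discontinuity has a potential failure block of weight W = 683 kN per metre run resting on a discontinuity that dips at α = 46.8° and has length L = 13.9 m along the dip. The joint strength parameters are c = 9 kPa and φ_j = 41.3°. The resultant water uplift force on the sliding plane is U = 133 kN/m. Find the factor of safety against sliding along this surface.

FS = 0.84

Resolving the block weight along and normal to the plane and applying the Mohr–Coulomb strength on the joint:
N' = W cosα − U = 683·cos46.8° − 133 = 334.5 kN/m
Driving force T = W sinα = 683·sin46.8° = 497.9 kN/m
Resisting force R = c·L + N'·tanφ_j = 9·13.9 + 334.5·tan41.3° = 125.1 + 293.9 = 419.0 kN/m
FS = R / T = 419.0 / 497.9 = 0.842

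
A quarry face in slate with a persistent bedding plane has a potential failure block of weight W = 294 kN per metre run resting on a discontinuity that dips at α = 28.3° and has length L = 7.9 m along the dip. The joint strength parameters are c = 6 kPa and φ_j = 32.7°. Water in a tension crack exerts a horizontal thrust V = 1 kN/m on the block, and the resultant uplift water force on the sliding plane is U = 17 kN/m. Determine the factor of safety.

Resolving the block weight along and normal to the plane and applying the Mohr–Coulomb strength on the joint:
N' = W cosα − U − V sinα = 294·cos28.3° − 17 − 1·sin28.3° = 241.4 kN/m
Driving force T = W sinα + V cosα = 294·sin28.3° + 1·cos28.3° = 140.3 kN/m
Resisting force R = c·L + N'·tanφ_j = 6·7.9 + 241.4·tan32.7° = 47.4 + 155.0 = 202.4 kN/m
FS = R / T = 202.4 / 140.3 = 1.443

FS = 1.44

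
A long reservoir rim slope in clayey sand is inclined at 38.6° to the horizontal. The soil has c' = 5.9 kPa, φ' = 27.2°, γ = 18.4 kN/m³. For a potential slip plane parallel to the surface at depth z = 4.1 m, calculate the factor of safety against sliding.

FS = 0.80

For an infinite slope with a slip plane parallel to the surface (no pore pressure): FS = [c' + γz cos²β tanφ'] / [γz sinβ cosβ].
γz = 18.4·4.1 = 75.44 kN/m²
Numerator = 5.9 + 75.44·cos²38.6°·tan27.2° = 5.9 + 75.44·0.6108·0.5139 = 29.580 kPa
Denominator = 75.44·sin38.6°·cos38.6° = 75.44·0.6239·0.7815 = 36.783 kPa
FS = 29.580 / 36.783 = 0.804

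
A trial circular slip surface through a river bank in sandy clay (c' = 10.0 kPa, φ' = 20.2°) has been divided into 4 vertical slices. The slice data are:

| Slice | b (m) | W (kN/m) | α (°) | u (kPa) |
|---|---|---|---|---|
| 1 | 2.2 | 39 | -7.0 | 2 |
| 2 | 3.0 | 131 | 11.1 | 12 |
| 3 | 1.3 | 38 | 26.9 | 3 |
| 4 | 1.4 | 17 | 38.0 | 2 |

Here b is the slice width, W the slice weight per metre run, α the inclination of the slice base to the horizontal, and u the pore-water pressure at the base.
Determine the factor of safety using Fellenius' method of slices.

FS = 3.03

Ordinary method of slices: FS = Σ[c'·Δl_i + (W_i cosα_i − u_i·Δl_i)·tanφ'] / Σ W_i sinα_i, with Δl_i = b_i / cosα_i.
Slice 1: Δl = 2.2/cos(-7.0°) = 2.217 m; N'_1 = 39·cos(-7.0°) − 2·2.217 = 34.3; c'Δl = 22.17; W sinα = -4.8
Slice 2: Δl = 3.0/cos11.1° = 3.057 m; N'_2 = 131·cos11.1° − 12·3.057 = 91.9; c'Δl = 30.57; W sinα = 25.2
Slice 3: Δl = 1.3/cos26.9° = 1.458 m; N'_3 = 38·cos26.9° − 3·1.458 = 29.5; c'Δl = 14.58; W sinα = 17.2
Slice 4: Δl = 1.4/cos38.0° = 1.777 m; N'_4 = 17·cos38.0° − 2·1.777 = 9.8; c'Δl = 17.77; W sinα = 10.5
Σc'Δl = 85.1 kN/m; ΣN' = 165.5 kN/m; ΣW sinα = 48.1 kN/m
Resisting = 85.1 + 165.5·tan20.2° = 85.1 + 60.9 = 146.0 kN/m
FS = 146.0 / 48.1 = 3.033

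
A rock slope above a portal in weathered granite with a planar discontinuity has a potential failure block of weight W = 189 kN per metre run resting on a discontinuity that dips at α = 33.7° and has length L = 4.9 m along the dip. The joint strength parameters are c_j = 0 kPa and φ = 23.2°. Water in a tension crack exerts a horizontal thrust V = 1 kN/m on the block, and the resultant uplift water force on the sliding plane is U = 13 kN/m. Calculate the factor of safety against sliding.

Resolving the block weight along and normal to the plane and applying the Mohr–Coulomb strength on the joint:
N' = W cosα − U − V sinα = 189·cos33.7° − 13 − 1·sin33.7° = 143.7 kN/m
Driving force T = W sinα + V cosα = 189·sin33.7° + 1·cos33.7° = 105.7 kN/m
Resisting force R = c_j·L + N'·tanφ = 0·4.9 + 143.7·tan23.2° = 0.0 + 61.6 = 61.6 kN/m
FS = R / T = 61.6 / 105.7 = 0.583

FS = 0.58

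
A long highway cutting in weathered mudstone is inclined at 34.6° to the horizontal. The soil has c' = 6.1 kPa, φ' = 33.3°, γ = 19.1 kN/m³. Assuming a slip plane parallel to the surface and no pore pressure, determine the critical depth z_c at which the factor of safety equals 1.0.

Setting FS = 1.00 in FS = [c' + γz cos²β tanφ'] / [γz sinβ cosβ] and solving for z:
z = c' / [γ cosβ (FS·sinβ − cosβ·tanφ')]
  = 6.1 / [19.1·cos34.6°·(1.00·sin34.6° − cos34.6°·tan33.3°)]
  = 6.1 / [19.1·0.8231·(1.00·0.5678 − 0.8231·0.6569)]
  = 6.1 / 0.4268 = 14.294 m

z_c = 14.29 m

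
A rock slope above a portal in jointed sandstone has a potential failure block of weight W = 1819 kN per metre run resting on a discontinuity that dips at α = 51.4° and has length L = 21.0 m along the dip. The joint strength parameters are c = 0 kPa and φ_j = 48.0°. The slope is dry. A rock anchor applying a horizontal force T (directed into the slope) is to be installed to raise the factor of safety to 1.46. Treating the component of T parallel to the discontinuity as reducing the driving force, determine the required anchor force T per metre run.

T = 458 kN/m

Resolving forces along and normal to the sliding plane, with the horizontal anchor force T adding T·sinα to the effective normal force and T·cosα acting up the plane against the driving force:
FS = [cL + (W cosα + T sinα) tanφ_j] / [W sinα − T cosα]
Without the anchor: N' = 1134.8 kN/m, driving T_d = 1421.6 kN/m, resisting R = 0·21.0 + 1134.8·tan48.0° = 1260.4 kN/m, FS = 0.89.
Setting FS = 1.46 and solving for T:
1.46·(1421.6 − T cos51.4°) = 1260.4 + T sin51.4°·tan48.0°
T·(sin51.4°·tan48.0° + 1.46·cos51.4°) = 1.46·1421.6 − 1260.4
T·(0.7815·1.1106 + 1.46·0.6239) = 2075.5 − 1260.4 = 815.2
T·1.7788 = 815.2
T = 458.3 kN/m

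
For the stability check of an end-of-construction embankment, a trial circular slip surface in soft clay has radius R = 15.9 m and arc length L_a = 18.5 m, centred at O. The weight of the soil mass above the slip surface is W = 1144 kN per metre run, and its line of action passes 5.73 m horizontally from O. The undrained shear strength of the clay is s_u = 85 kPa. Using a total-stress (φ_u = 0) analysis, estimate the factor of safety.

Taking moments about the centre O, the resisting moment is provided by the undrained shear strength acting along the arc:
M_R = s_u·L_a·R = 85·18.50·15.9 = 25002.8 kN·m/m
M_D = W·d = 1144·5.73 = 6555.1 kN·m/m
FS = M_R / M_D = 25002.8 / 6555.1 = 3.814

FS = 3.81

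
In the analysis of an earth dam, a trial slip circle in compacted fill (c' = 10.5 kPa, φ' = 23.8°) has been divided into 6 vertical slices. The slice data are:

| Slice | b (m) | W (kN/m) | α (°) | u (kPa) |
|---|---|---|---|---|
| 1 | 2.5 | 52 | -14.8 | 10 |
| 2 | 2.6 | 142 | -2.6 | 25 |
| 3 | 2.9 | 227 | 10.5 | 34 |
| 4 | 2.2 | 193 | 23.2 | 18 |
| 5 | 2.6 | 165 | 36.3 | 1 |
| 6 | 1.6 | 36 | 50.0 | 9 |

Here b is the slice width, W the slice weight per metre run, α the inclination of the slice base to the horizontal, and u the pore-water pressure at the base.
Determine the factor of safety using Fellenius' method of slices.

FS = 1.73

Ordinary method of slices: FS = Σ[c'·Δl_i + (W_i cosα_i − u_i·Δl_i)·tanφ'] / Σ W_i sinα_i, with Δl_i = b_i / cosα_i.
Slice 1: Δl = 2.5/cos(-14.8°) = 2.586 m; N'_1 = 52·cos(-14.8°) − 10·2.586 = 24.4; c'Δl = 27.15; W sinα = -13.3
Slice 2: Δl = 2.6/cos(-2.6°) = 2.603 m; N'_2 = 142·cos(-2.6°) − 25·2.603 = 76.8; c'Δl = 27.33; W sinα = -6.4
Slice 3: Δl = 2.9/cos10.5° = 2.949 m; N'_3 = 227·cos10.5° − 34·2.949 = 122.9; c'Δl = 30.97; W sinα = 41.4
Slice 4: Δl = 2.2/cos23.2° = 2.394 m; N'_4 = 193·cos23.2° − 18·2.394 = 134.3; c'Δl = 25.13; W sinα = 76.0
Slice 5: Δl = 2.6/cos36.3° = 3.226 m; N'_5 = 165·cos36.3° − 1·3.226 = 129.8; c'Δl = 33.87; W sinα = 97.7
Slice 6: Δl = 1.6/cos50.0° = 2.489 m; N'_6 = 36·cos50.0° − 9·2.489 = 0.7; c'Δl = 26.14; W sinα = 27.6
Σc'Δl = 170.6 kN/m; ΣN' = 488.9 kN/m; ΣW sinα = 222.9 kN/m
Resisting = 170.6 + 488.9·tan23.8° = 170.6 + 215.6 = 386.2 kN/m
FS = 386.2 / 222.9 = 1.732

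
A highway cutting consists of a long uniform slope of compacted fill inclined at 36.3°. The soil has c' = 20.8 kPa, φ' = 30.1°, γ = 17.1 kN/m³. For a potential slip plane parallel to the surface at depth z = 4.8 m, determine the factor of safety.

For an infinite slope with a slip plane parallel to the surface (no pore pressure): FS = [c' + γz cos²β tanφ'] / [γz sinβ cosβ].
γz = 17.1·4.8 = 82.08 kN/m²
Numerator = 20.8 + 82.08·cos²36.3°·tan30.1° = 20.8 + 82.08·0.6495·0.5797 = 51.704 kPa
Denominator = 82.08·sin36.3°·cos36.3° = 82.08·0.5920·0.8059 = 39.162 kPa
FS = 51.704 / 39.162 = 1.320

FS = 1.32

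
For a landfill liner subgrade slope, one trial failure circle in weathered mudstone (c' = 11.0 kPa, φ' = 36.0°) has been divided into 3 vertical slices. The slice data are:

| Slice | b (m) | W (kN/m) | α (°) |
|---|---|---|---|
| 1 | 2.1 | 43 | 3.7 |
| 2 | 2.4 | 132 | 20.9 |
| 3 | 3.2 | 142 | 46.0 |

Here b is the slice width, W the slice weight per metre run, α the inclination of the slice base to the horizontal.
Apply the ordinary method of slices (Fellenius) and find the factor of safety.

Ordinary method of slices: FS = Σ[c'·Δl_i + (W_i cosα_i)·tanφ'] / Σ W_i sinα_i, with Δl_i = b_i / cosα_i.
Slice 1: Δl = 2.1/cos3.7° = 2.104 m; N'_1 = 43·cos3.7° = 42.9; c'Δl = 23.15; W sinα = 2.8
Slice 2: Δl = 2.4/cos20.9° = 2.569 m; N'_2 = 132·cos20.9° = 123.3; c'Δl = 28.26; W sinα = 47.1
Slice 3: Δl = 3.2/cos46.0° = 4.607 m; N'_3 = 142·cos46.0° = 98.6; c'Δl = 50.67; W sinα = 102.1
Σc'Δl = 102.1 kN/m; ΣN' = 264.9 kN/m; ΣW sinα = 152.0 kN/m
Resisting = 102.1 + 264.9·tan36.0° = 102.1 + 192.4 = 294.5 kN/m
FS = 294.5 / 152.0 = 1.937

FS = 1.94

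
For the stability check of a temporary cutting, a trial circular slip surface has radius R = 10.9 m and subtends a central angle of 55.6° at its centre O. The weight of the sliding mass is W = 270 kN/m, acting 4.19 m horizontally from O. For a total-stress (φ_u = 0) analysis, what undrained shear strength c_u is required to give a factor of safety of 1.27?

FS = c_u·L_a·R / (W·d), so c_u = FS·W·d / (L_a·R).
Arc length L_a = R·θ = 10.9·(55.6°·π/180) = 10.9·0.9704 = 10.58 m
c_u = 1.27·270·4.19 / (10.58·10.9) = 1436.8 / 115.29 = 12.46 kPa

c_u = 12.5 kPa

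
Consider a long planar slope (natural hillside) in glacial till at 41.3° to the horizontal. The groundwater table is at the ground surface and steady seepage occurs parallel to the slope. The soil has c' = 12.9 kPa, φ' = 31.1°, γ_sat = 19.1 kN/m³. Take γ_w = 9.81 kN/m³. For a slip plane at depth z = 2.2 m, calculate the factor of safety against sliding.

With seepage parallel to the slope and the water table at the surface, the effective normal stress on the slip plane uses the buoyant unit weight γ' = γ_sat − γ_w while the driving shear stress uses γ_sat:
FS = [c' + γ' z cos²β tanφ'] / [γ_sat z sinβ cosβ]
γ' = 19.1 − 9.81 = 9.29 kN/m³
Numerator = 12.9 + 9.29·2.2·cos²41.3°·tan31.1° = 12.9 + 9.29·2.2·0.5644·0.6032 = 19.858 kPa
Denominator = 19.1·2.2·sin41.3°·cos41.3° = 19.1·2.2·0.6600·0.7513 = 20.835 kPa
FS = 19.858 / 20.835 = 0.953

FS = 0.95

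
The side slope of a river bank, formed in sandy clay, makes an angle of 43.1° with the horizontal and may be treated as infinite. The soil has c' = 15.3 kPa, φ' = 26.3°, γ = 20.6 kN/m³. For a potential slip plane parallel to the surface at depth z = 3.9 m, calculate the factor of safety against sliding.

For an infinite slope with a slip plane parallel to the surface (no pore pressure): FS = [c' + γz cos²β tanφ'] / [γz sinβ cosβ].
γz = 20.6·3.9 = 80.34 kN/m²
Numerator = 15.3 + 80.34·cos²43.1°·tan26.3° = 15.3 + 80.34·0.5331·0.4942 = 36.469 kPa
Denominator = 80.34·sin43.1°·cos43.1° = 80.34·0.6833·0.7302 = 40.082 kPa
FS = 36.469 / 40.082 = 0.910

FS = 0.91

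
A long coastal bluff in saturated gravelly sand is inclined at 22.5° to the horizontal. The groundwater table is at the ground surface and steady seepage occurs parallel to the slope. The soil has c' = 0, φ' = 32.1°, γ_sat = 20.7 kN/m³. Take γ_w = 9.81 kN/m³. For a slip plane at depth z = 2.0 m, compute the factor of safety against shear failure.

With seepage parallel to the slope and the water table at the surface, the effective normal stress on the slip plane uses the buoyant unit weight γ' = γ_sat − γ_w while the driving shear stress uses γ_sat:
FS = [c' + γ' z cos²β tanφ'] / [γ_sat z sinβ cosβ]
(For c' = 0 this reduces to FS = (γ'/γ_sat)·tanφ'/tanβ.)
γ' = 20.7 − 9.81 = 10.89 kN/m³
Numerator = 0.0 + 10.89·2.0·cos²22.5°·tan32.1° = 0.0 + 10.89·2.0·0.8536·0.6273 = 11.662 kPa
Denominator = 20.7·2.0·sin22.5°·cos22.5° = 20.7·2.0·0.3827·0.9239 = 14.637 kPa
FS = 11.662 / 14.637 = 0.797

FS = 0.80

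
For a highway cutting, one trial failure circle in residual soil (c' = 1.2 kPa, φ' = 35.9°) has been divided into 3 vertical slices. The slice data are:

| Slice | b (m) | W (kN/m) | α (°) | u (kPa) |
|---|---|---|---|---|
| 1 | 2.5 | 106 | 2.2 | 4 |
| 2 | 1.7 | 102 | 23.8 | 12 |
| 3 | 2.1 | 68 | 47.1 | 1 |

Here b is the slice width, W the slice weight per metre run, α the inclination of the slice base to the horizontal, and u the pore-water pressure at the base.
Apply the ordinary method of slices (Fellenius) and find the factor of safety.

FS = 1.69

Ordinary method of slices: FS = Σ[c'·Δl_i + (W_i cosα_i − u_i·Δl_i)·tanφ'] / Σ W_i sinα_i, with Δl_i = b_i / cosα_i.
Slice 1: Δl = 2.5/cos2.2° = 2.502 m; N'_1 = 106·cos2.2° − 4·2.502 = 95.9; c'Δl = 3.00; W sinα = 4.1
Slice 2: Δl = 1.7/cos23.8° = 1.858 m; N'_2 = 102·cos23.8° − 12·1.858 = 71.0; c'Δl = 2.23; W sinα = 41.2
Slice 3: Δl = 2.1/cos47.1° = 3.085 m; N'_3 = 68·cos47.1° − 1·3.085 = 43.2; c'Δl = 3.70; W sinα = 49.8
Σc'Δl = 8.9 kN/m; ΣN' = 210.1 kN/m; ΣW sinα = 95.0 kN/m
Resisting = 8.9 + 210.1·tan35.9° = 8.9 + 152.1 = 161.1 kN/m
FS = 161.1 / 95.0 = 1.695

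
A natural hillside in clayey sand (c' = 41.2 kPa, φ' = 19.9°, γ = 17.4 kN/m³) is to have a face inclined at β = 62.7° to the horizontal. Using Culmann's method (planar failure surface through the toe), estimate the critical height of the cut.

Culmann's analysis gives the critical failure plane at α_cr = (β + φ')/2 = (62.7 + 19.9)/2 = 41.3°, and the critical height
H_c = (4c'/γ) · sinβ cosφ' / [1 − cos(β − φ')]
    = (4·41.2/17.4) · sin62.7°·cos19.9° / [1 − cos(42.8°)]
    = 9.471 · 0.8886·0.9403 / [1 − 0.7337]
    = 9.471 · 0.8356 / 0.2663
    = 29.72 m

H_c = 29.72 m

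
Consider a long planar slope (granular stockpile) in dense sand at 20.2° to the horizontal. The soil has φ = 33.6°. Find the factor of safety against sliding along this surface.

FS = 1.81

For a dry cohesionless infinite slope the factor of safety is FS = tanφ / tanβ.
FS = tan33.6° / tan20.2° = 0.6644 / 0.3679 = 1.806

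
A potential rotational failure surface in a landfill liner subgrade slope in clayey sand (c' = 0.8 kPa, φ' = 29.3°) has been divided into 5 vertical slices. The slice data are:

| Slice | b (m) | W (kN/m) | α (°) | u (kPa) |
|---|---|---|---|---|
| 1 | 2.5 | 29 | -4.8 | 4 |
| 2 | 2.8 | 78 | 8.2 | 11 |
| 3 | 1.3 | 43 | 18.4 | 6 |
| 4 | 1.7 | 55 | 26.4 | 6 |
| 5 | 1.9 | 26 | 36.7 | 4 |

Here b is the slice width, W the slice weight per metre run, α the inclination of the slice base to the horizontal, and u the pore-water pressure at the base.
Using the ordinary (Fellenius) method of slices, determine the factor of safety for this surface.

Ordinary method of slices: FS = Σ[c'·Δl_i + (W_i cosα_i − u_i·Δl_i)·tanφ'] / Σ W_i sinα_i, with Δl_i = b_i / cosα_i.
Slice 1: Δl = 2.5/cos(-4.8°) = 2.509 m; N'_1 = 29·cos(-4.8°) − 4·2.509 = 18.9; c'Δl = 2.01; W sinα = -2.4
Slice 2: Δl = 2.8/cos8.2° = 2.829 m; N'_2 = 78·cos8.2° − 11·2.829 = 46.1; c'Δl = 2.26; W sinα = 11.1
Slice 3: Δl = 1.3/cos18.4° = 1.370 m; N'_3 = 43·cos18.4° − 6·1.370 = 32.6; c'Δl = 1.10; W sinα = 13.6
Slice 4: Δl = 1.7/cos26.4° = 1.898 m; N'_4 = 55·cos26.4° − 6·1.898 = 37.9; c'Δl = 1.52; W sinα = 24.5
Slice 5: Δl = 1.9/cos36.7° = 2.370 m; N'_5 = 26·cos36.7° − 4·2.370 = 11.4; c'Δl = 1.90; W sinα = 15.5
Σc'Δl = 8.8 kN/m; ΣN' = 146.8 kN/m; ΣW sinα = 62.3 kN/m
Resisting = 8.8 + 146.8·tan29.3° = 8.8 + 82.4 = 91.1 kN/m
FS = 91.1 / 62.3 = 1.464

FS = 1.46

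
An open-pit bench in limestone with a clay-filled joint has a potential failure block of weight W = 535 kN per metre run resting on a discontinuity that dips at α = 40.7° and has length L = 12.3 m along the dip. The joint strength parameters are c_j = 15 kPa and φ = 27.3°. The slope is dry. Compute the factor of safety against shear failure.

Resolving the block weight along and normal to the plane and applying the Mohr–Coulomb strength on the joint:
N' = W cosα = 535·cos40.7° = 405.6 kN/m
Driving force T = W sinα = 535·sin40.7° = 348.9 kN/m
Resisting force R = c_j·L + N'·tanφ = 15·12.3 + 405.6·tan27.3° = 184.5 + 209.3 = 393.8 kN/m
FS = R / T = 393.8 / 348.9 = 1.129

FS = 1.13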